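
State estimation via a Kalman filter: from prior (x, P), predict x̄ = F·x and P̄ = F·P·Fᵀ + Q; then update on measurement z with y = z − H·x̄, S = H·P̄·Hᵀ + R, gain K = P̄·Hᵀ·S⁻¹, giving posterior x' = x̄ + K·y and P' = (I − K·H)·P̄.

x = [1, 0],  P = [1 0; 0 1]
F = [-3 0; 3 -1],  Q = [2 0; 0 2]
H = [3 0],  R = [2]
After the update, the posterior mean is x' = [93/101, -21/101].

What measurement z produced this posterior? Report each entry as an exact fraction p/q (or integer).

x̄ = F·x = [-3, 3]
P̄ = F·P·Fᵀ + Q = [11 -9; -9 12]
S = H·P̄·Hᵀ + R = [101]
K = P̄·Hᵀ·S⁻¹ = [33/101; -27/101]
x' − x̄ = [396/101, -324/101] = K·y
y = (KᵀK)⁻¹·Kᵀ·(x' − x̄) = [12]
z = y + H·x̄ = [12] + [-9] = [3]

z = [3]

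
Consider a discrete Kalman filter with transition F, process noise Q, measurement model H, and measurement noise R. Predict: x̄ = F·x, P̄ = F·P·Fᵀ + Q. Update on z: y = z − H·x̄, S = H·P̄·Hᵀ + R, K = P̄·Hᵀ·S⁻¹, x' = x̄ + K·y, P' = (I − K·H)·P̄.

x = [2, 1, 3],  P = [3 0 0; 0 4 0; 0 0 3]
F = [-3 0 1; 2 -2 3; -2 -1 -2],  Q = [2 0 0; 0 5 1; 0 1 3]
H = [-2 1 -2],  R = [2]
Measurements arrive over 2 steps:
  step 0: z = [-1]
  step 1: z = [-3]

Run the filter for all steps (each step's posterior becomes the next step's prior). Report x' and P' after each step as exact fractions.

step 0: x' = [229/53, 103/53, -155/53], P' = [7551/530 687/53 -4019/530; 687/53 1740/53 171/53; -4019/530 171/53 4981/530]
step 1: x' = [-2251070/741779, 1416641/741779, 4050739/741779], P' = [31344809/741779 897566/741779 -30659032/741779; 897566/741779 10444310/741779 4433914/741779; -30659032/741779 4433914/741779 33064017/741779]

step 0: x̄ = F·x = [-3, 11, -11]
step 0: P̄ = F·P·Fᵀ + Q = [32 -9 12; -9 60 -21; 12 -21 31]
step 0: y = z − H·x̄ = [-40]
step 0: S = H·P̄·Hᵀ + R = [530]
step 0: K = P̄·Hᵀ·S⁻¹ = [-97/530; 12/53; -107/530]
step 0: x' = x̄ + K·y = [229/53, 103/53, -155/53]
step 0: P' = (I − K·H)·P̄ = [7551/530 687/53 -4019/530; 687/53 1740/53 171/53; -4019/530 171/53 4981/530]
step 1: x̄ = F·x = [-842/53, -213/53, -251/53]
step 1: P̄ = F·P·Fᵀ + Q = [49057/265 3557/53 19084/265; 3557/53 4715/106 3088/53; 19084/265 3088/53 35643/265]
step 1: y = z − H·x̄ = [-2132/53]
step 1: S = H·P̄·Hᵀ + R = [741779/530]
step 1: K = P̄·Hᵀ·S⁻¹ = [-236994/741779; -109325/741779; -188028/741779]
step 1: x' = x̄ + K·y = [-2251070/741779, 1416641/741779, 4050739/741779]
step 1: P' = (I − K·H)·P̄ = [31344809/741779 897566/741779 -30659032/741779; 897566/741779 10444310/741779 4433914/741779; -30659032/741779 4433914/741779 33064017/741779]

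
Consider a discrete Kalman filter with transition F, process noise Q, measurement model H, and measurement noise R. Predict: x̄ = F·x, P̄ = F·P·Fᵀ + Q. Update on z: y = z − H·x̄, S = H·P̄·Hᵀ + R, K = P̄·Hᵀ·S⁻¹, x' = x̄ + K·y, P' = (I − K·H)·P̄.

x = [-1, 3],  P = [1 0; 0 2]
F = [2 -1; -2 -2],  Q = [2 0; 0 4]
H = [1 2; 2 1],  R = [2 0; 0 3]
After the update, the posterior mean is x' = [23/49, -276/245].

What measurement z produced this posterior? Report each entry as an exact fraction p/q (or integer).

x̄ = F·x = [-5, -4]
P̄ = F·P·Fᵀ + Q = [8 0; 0 16]
S = H·P̄·Hᵀ + R = [74 48; 48 51]
K = P̄·Hᵀ·S⁻¹ = [-12/49 80/147; 144/245 -176/735]
x' − x̄ = [268/49, 704/245] = K·y
y = (KᵀK)⁻¹·Kᵀ·(x' − x̄) = [11, 15]
z = y + H·x̄ = [11, 15] + [-13, -14] = [-2, 1]

z = [-2, 1]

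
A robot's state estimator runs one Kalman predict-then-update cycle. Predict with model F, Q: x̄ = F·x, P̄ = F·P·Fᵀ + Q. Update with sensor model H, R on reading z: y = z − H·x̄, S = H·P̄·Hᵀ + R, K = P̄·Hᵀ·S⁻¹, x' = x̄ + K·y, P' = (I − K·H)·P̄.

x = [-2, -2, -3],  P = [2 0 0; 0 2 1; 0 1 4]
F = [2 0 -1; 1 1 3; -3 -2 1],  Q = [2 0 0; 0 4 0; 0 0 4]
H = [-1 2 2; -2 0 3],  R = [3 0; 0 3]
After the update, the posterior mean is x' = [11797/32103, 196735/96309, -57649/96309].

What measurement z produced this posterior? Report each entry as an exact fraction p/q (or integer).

z = [3, -3]

x̄ = F·x = [-1, -13, 7]
P̄ = F·P·Fᵀ + Q = [14 -9 -14; -9 50 -3; -14 -3 30]
S = H·P̄·Hᵀ + R = [405 324; 324 497]
K = P̄·Hᵀ·S⁻¹ = [-2380/32103 -110/1189; 48275/96309 -367/1189; -4436/96309 318/1189]
x' − x̄ = [43900/32103, 1448752/96309, -731812/96309] = K·y
y = (KᵀK)⁻¹·Kᵀ·(x' − x̄) = [14, -26]
z = y + H·x̄ = [14, -26] + [-11, 23] = [3, -3]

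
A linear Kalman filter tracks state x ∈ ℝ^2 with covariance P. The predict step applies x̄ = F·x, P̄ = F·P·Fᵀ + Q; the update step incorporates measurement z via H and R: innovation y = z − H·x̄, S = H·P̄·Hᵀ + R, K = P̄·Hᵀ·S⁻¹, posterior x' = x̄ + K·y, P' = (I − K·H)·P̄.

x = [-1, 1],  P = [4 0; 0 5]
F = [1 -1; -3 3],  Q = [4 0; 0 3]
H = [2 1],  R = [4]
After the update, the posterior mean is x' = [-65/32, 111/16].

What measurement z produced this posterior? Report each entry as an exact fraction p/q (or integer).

z = [3]

x̄ = F·x = [-2, 6]
P̄ = F·P·Fᵀ + Q = [13 -27; -27 84]
S = H·P̄·Hᵀ + R = [32]
K = P̄·Hᵀ·S⁻¹ = [-1/32; 15/16]
x' − x̄ = [-1/32, 15/16] = K·y
y = (KᵀK)⁻¹·Kᵀ·(x' − x̄) = [1]
z = y + H·x̄ = [1] + [2] = [3]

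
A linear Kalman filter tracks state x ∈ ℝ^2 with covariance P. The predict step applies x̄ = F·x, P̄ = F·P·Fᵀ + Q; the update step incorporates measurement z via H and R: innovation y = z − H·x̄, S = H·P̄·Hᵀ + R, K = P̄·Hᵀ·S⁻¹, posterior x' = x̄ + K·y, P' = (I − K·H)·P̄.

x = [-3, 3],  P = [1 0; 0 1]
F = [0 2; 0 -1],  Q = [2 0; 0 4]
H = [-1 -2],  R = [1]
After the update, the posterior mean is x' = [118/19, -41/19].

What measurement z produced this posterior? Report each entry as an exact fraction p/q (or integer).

x̄ = F·x = [6, -3]
P̄ = F·P·Fᵀ + Q = [6 -2; -2 5]
S = H·P̄·Hᵀ + R = [19]
K = P̄·Hᵀ·S⁻¹ = [-2/19; -8/19]
x' − x̄ = [4/19, 16/19] = K·y
y = (KᵀK)⁻¹·Kᵀ·(x' − x̄) = [-2]
z = y + H·x̄ = [-2] + [0] = [-2]

z = [-2]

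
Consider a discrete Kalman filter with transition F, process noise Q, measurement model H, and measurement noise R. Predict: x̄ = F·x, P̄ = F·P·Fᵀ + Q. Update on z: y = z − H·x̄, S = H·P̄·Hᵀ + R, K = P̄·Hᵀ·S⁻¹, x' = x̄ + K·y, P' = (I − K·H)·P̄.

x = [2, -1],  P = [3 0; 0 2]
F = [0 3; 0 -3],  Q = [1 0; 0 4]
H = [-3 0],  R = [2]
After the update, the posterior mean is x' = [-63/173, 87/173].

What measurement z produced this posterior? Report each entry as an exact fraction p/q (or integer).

x̄ = F·x = [-3, 3]
P̄ = F·P·Fᵀ + Q = [19 -18; -18 22]
S = H·P̄·Hᵀ + R = [173]
K = P̄·Hᵀ·S⁻¹ = [-57/173; 54/173]
x' − x̄ = [456/173, -432/173] = K·y
y = (KᵀK)⁻¹·Kᵀ·(x' − x̄) = [-8]
z = y + H·x̄ = [-8] + [9] = [1]

z = [1]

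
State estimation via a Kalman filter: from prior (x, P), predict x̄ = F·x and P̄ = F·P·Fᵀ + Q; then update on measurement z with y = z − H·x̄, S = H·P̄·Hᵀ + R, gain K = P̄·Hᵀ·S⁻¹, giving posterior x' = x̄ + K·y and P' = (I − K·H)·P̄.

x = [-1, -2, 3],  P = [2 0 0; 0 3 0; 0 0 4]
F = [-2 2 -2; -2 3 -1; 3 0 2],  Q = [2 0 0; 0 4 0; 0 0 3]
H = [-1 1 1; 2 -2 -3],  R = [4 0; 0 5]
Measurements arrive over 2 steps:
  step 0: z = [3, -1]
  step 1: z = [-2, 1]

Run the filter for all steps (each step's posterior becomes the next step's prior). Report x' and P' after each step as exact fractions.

step 0: x̄ = F·x = [-8, -7, 3]
step 0: P̄ = F·P·Fᵀ + Q = [38 34 -28; 34 43 -20; -28 -20 37]
step 0: y = z − H·x̄ = [-1, 10]
step 0: S = H·P̄·Hᵀ + R = [70 -177; -177 486]
step 0: K = P̄·Hᵀ·S⁻¹ = [244/897 776/2691; 232/299 331/897; -203/897 -925/2691]
step 0: x' = x̄ + K·y = [-14500/2691, -3665/897, -568/2691]
step 0: P' = (I − K·H)·P̄ = [54290/2691 22318/897 -9736/2691; 22318/897 10775/299 -7223/897; -9736/2691 -7223/897 9497/2691]
step 1: x̄ = F·x = [8146/2691, -1139/897, -44636/2691]
step 1: P̄ = F·P·Fᵀ + Q = [208262/2691 87800/897 48680/2691; 87800/897 44202/299 65330/897; 48680/2691 65330/897 417839/2691]
step 1: y = z − H·x̄ = [1303/69, -154343/2691]
step 1: S = H·P̄·Hᵀ + R = [6859/23 -55093/69; -55093/69 5858846/2691]
step 1: K = P̄·Hᵀ·S⁻¹ = [21377256/31640099 6455518/31640099; 35248266/31640099 8299578/31640099; -5666295/31640099 -10438568/31640099]
step 1: x' = x̄ + K·y = [129210052/31640099, 149429635/31640099, -33114705/31640099]
step 1: P' = (I − K·H)·P̄ = [2238847598/31640099 2527652260/31640099 -203295638/31640099; 2527652260/31640099 2992129342/31640099 -323484018/31640099; -203295638/31640099 -323484018/31640099 97523200/31640099]

step 0: x' = [-14500/2691, -3665/897, -568/2691], P' = [54290/2691 22318/897 -9736/2691; 22318/897 10775/299 -7223/897; -9736/2691 -7223/897 9497/2691]
step 1: x' = [129210052/31640099, 149429635/31640099, -33114705/31640099], P' = [2238847598/31640099 2527652260/31640099 -203295638/31640099; 2527652260/31640099 2992129342/31640099 -323484018/31640099; -203295638/31640099 -323484018/31640099 97523200/31640099]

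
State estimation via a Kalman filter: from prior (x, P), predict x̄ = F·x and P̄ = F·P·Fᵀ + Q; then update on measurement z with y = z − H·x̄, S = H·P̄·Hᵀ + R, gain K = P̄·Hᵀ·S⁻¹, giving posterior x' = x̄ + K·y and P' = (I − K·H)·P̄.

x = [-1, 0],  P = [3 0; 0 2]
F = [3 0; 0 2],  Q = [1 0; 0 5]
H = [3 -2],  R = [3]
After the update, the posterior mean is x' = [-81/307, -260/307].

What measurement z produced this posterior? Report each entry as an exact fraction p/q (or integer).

x̄ = F·x = [-3, 0]
P̄ = F·P·Fᵀ + Q = [28 0; 0 13]
S = H·P̄·Hᵀ + R = [307]
K = P̄·Hᵀ·S⁻¹ = [84/307; -26/307]
x' − x̄ = [840/307, -260/307] = K·y
y = (KᵀK)⁻¹·Kᵀ·(x' − x̄) = [10]
z = y + H·x̄ = [10] + [-9] = [1]

z = [1]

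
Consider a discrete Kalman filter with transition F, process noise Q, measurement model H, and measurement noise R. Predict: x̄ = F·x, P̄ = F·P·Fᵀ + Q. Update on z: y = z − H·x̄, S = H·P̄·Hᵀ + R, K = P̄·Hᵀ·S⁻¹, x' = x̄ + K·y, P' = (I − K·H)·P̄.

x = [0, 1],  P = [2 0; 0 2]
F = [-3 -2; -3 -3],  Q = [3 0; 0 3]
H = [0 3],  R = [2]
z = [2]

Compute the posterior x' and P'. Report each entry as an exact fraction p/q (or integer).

x' = [284/353, 228/353]
P' = [2137/353 60/353; 60/353 78/353]

x̄ = F·x = [-2, -3]
P̄ = F·P·Fᵀ + Q = [29 30; 30 39]
y = z − H·x̄ = [11]
S = H·P̄·Hᵀ + R = [353]
K = P̄·Hᵀ·S⁻¹ = [90/353; 117/353]
x' = x̄ + K·y = [284/353, 228/353]
P' = (I − K·H)·P̄ = [2137/353 60/353; 60/353 78/353]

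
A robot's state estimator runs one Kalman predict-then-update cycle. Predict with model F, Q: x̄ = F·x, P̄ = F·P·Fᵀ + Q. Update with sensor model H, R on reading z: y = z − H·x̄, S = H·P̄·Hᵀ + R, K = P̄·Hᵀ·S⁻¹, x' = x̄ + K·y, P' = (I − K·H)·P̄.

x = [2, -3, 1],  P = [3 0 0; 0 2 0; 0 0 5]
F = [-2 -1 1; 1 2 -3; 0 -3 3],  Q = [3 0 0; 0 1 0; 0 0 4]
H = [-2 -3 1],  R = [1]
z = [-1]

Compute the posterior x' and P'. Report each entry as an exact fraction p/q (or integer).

x' = [-1768/627, 1663/627, 860/627]
P' = [11090/627 -6419/627 2975/627; -6419/627 4055/627 -851/627; 2975/627 -851/627 3593/627]

x̄ = F·x = [0, -7, 12]
P̄ = F·P·Fᵀ + Q = [22 -25 21; -25 57 -57; 21 -57 67]
y = z − H·x̄ = [-34]
S = H·P̄·Hᵀ + R = [627]
K = P̄·Hᵀ·S⁻¹ = [52/627; -178/627; 196/627]
x' = x̄ + K·y = [-1768/627, 1663/627, 860/627]
P' = (I − K·H)·P̄ = [11090/627 -6419/627 2975/627; -6419/627 4055/627 -851/627; 2975/627 -851/627 3593/627]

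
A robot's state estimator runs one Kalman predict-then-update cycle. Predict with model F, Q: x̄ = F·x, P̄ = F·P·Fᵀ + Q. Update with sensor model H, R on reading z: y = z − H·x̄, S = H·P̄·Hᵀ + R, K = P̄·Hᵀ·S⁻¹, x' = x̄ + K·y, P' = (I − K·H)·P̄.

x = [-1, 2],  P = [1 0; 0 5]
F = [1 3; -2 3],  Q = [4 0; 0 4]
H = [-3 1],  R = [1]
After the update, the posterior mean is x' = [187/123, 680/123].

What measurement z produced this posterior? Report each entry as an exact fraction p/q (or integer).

x̄ = F·x = [5, 8]
P̄ = F·P·Fᵀ + Q = [50 43; 43 53]
S = H·P̄·Hᵀ + R = [246]
K = P̄·Hᵀ·S⁻¹ = [-107/246; -38/123]
x' − x̄ = [-428/123, -304/123] = K·y
y = (KᵀK)⁻¹·Kᵀ·(x' − x̄) = [8]
z = y + H·x̄ = [8] + [-7] = [1]

z = [1]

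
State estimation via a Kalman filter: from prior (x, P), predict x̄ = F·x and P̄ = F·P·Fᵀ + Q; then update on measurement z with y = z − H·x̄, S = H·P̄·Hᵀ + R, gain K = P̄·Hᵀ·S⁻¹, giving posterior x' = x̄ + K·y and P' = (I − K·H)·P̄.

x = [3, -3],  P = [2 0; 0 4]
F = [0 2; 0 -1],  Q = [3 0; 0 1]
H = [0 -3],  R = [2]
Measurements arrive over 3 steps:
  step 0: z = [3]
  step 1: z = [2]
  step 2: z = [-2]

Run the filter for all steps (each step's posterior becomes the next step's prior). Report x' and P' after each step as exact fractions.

step 0: x' = [6/47, -39/47], P' = [317/47 -16/47; -16/47 10/47]
step 1: x' = [-738/607, -264/607], P' = [2261/607 -40/607; -40/607 114/607]
step 2: x' = [-7176/7703, 4854/7703], P' = [28125/7703 -456/7703; -456/7703 1442/7703]

step 0: x̄ = F·x = [-6, 3]
step 0: P̄ = F·P·Fᵀ + Q = [19 -8; -8 5]
step 0: y = z − H·x̄ = [12]
step 0: S = H·P̄·Hᵀ + R = [47]
step 0: K = P̄·Hᵀ·S⁻¹ = [24/47; -15/47]
step 0: x' = x̄ + K·y = [6/47, -39/47]
step 0: P' = (I − K·H)·P̄ = [317/47 -16/47; -16/47 10/47]
step 1: x̄ = F·x = [-78/47, 39/47]
step 1: P̄ = F·P·Fᵀ + Q = [181/47 -20/47; -20/47 57/47]
step 1: y = z − H·x̄ = [211/47]
step 1: S = H·P̄·Hᵀ + R = [607/47]
step 1: K = P̄·Hᵀ·S⁻¹ = [60/607; -171/607]
step 1: x' = x̄ + K·y = [-738/607, -264/607]
step 1: P' = (I − K·H)·P̄ = [2261/607 -40/607; -40/607 114/607]
step 2: x̄ = F·x = [-528/607, 264/607]
step 2: P̄ = F·P·Fᵀ + Q = [2277/607 -228/607; -228/607 721/607]
step 2: y = z − H·x̄ = [-422/607]
step 2: S = H·P̄·Hᵀ + R = [7703/607]
step 2: K = P̄·Hᵀ·S⁻¹ = [684/7703; -2163/7703]
step 2: x' = x̄ + K·y = [-7176/7703, 4854/7703]
step 2: P' = (I − K·H)·P̄ = [28125/7703 -456/7703; -456/7703 1442/7703]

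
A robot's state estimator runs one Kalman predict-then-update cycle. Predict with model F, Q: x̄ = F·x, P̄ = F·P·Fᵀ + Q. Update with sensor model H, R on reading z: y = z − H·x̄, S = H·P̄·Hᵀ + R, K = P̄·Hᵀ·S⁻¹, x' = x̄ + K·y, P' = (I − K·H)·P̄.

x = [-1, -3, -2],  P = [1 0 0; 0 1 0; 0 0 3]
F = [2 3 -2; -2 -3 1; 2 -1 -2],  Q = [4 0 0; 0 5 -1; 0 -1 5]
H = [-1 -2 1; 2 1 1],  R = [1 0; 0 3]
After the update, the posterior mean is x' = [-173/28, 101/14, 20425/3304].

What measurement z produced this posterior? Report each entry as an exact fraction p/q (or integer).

x̄ = F·x = [-7, 9, 5]
P̄ = F·P·Fᵀ + Q = [29 -19 13; -19 21 -8; 13 -8 22]
S = H·P̄·Hᵀ + R = [66 38; 38 122]
K = P̄·Hᵀ·S⁻¹ = [3/28 11/28; -3/7 -1/14; 765/3304 845/3304]
x' − x̄ = [23/28, -25/14, 3905/3304] = K·y
y = (KᵀK)⁻¹·Kᵀ·(x' − x̄) = [4, 1]
z = y + H·x̄ = [4, 1] + [-6, 0] = [-2, 1]

z = [-2, 1]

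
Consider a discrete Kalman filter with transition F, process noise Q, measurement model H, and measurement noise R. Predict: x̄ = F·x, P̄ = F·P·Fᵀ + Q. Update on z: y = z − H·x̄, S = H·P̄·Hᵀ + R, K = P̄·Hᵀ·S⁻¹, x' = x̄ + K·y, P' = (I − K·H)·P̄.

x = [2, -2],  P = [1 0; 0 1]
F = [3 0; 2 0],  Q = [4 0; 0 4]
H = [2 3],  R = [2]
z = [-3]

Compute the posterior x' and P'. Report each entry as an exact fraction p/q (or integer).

x' = [0, -10/11]
P' = [29/9 -2; -2 16/11]

x̄ = F·x = [6, 4]
P̄ = F·P·Fᵀ + Q = [13 6; 6 8]
y = z − H·x̄ = [-27]
S = H·P̄·Hᵀ + R = [198]
K = P̄·Hᵀ·S⁻¹ = [2/9; 2/11]
x' = x̄ + K·y = [0, -10/11]
P' = (I − K·H)·P̄ = [29/9 -2; -2 16/11]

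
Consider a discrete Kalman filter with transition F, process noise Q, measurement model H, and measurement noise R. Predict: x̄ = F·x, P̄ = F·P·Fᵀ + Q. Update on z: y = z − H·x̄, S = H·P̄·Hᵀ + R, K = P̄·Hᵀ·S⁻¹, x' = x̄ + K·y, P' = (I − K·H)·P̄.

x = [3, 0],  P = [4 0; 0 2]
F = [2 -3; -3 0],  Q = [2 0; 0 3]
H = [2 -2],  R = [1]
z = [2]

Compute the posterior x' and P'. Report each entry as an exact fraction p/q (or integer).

x̄ = F·x = [6, -9]
P̄ = F·P·Fᵀ + Q = [36 -24; -24 39]
y = z − H·x̄ = [-28]
S = H·P̄·Hᵀ + R = [493]
K = P̄·Hᵀ·S⁻¹ = [120/493; -126/493]
x' = x̄ + K·y = [-402/493, -909/493]
P' = (I − K·H)·P̄ = [3348/493 3288/493; 3288/493 3351/493]

x' = [-402/493, -909/493]
P' = [3348/493 3288/493; 3288/493 3351/493]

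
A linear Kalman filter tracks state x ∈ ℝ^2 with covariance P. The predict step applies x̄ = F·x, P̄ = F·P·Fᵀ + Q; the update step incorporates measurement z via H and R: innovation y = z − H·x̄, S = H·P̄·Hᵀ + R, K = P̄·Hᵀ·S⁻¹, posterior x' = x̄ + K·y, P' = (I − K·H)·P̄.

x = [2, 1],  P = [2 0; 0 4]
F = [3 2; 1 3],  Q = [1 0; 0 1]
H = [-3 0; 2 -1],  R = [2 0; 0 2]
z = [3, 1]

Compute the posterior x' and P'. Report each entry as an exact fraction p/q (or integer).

x' = [-4639/4937, -14075/4937]
P' = [1070/4937 1980/4937; 1980/4937 12246/4937]

x̄ = F·x = [8, 5]
P̄ = F·P·Fᵀ + Q = [35 30; 30 39]
y = z − H·x̄ = [27, -10]
S = H·P̄·Hᵀ + R = [317 -120; -120 61]
K = P̄·Hᵀ·S⁻¹ = [-1605/4937 80/4937; -2970/4937 -4143/4937]
x' = x̄ + K·y = [-4639/4937, -14075/4937]
P' = (I − K·H)·P̄ = [1070/4937 1980/4937; 1980/4937 12246/4937]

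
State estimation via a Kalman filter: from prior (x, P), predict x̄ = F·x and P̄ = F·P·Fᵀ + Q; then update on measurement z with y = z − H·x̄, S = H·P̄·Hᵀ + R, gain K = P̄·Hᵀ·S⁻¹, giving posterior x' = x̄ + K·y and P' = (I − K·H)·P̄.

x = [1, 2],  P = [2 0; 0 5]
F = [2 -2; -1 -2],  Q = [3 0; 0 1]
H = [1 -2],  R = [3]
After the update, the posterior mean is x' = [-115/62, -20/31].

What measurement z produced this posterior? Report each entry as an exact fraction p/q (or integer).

z = [-1]

x̄ = F·x = [-2, -5]
P̄ = F·P·Fᵀ + Q = [31 16; 16 23]
S = H·P̄·Hᵀ + R = [62]
K = P̄·Hᵀ·S⁻¹ = [-1/62; -15/31]
x' − x̄ = [9/62, 135/31] = K·y
y = (KᵀK)⁻¹·Kᵀ·(x' − x̄) = [-9]
z = y + H·x̄ = [-9] + [8] = [-1]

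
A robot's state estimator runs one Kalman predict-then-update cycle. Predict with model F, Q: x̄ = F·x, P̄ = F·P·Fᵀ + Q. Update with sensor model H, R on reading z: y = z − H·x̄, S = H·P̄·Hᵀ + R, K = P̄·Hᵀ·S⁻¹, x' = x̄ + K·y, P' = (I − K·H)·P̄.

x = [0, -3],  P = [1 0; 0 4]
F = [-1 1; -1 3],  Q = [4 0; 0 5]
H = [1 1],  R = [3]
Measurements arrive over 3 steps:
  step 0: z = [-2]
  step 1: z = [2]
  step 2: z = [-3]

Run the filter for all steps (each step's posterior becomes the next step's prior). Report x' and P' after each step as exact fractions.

step 0: x' = [-1/4, -17/8], P' = [59/20 -17/8; -17/8 67/16]
step 1: x' = [50/39, 149/312], P' = [115/39 -1249/624; -1249/624 2485/624]
step 2: x' = [-38467/24864, -34661/24864], P' = [294211/99456 -199771/99456; -199771/99456 396211/99456]

step 0: x̄ = F·x = [-3, -9]
step 0: P̄ = F·P·Fᵀ + Q = [9 13; 13 42]
step 0: y = z − H·x̄ = [10]
step 0: S = H·P̄·Hᵀ + R = [80]
step 0: K = P̄·Hᵀ·S⁻¹ = [11/40; 11/16]
step 0: x' = x̄ + K·y = [-1/4, -17/8]
step 0: P' = (I − K·H)·P̄ = [59/20 -17/8; -17/8 67/16]
step 1: x̄ = F·x = [-15/8, -49/8]
step 1: P̄ = F·P·Fᵀ + Q = [1231/80 1921/80; 1921/80 4671/80]
step 1: y = z − H·x̄ = [10]
step 1: S = H·P̄·Hᵀ + R = [624/5]
step 1: K = P̄·Hᵀ·S⁻¹ = [197/624; 103/156]
step 1: x' = x̄ + K·y = [50/39, 149/312]
step 1: P' = (I − K·H)·P̄ = [115/39 -1249/624; -1249/624 2485/624]
step 2: x̄ = F·x = [-251/312, 47/312]
step 2: P̄ = F·P·Fᵀ + Q = [9319/624 14291/624; 14291/624 34819/624]
step 2: y = z − H·x̄ = [-61/26]
step 2: S = H·P̄·Hᵀ + R = [1554/13]
step 2: K = P̄·Hᵀ·S⁻¹ = [3935/12432; 8185/12432]
step 2: x' = x̄ + K·y = [-38467/24864, -34661/24864]
step 2: P' = (I − K·H)·P̄ = [294211/99456 -199771/99456; -199771/99456 396211/99456]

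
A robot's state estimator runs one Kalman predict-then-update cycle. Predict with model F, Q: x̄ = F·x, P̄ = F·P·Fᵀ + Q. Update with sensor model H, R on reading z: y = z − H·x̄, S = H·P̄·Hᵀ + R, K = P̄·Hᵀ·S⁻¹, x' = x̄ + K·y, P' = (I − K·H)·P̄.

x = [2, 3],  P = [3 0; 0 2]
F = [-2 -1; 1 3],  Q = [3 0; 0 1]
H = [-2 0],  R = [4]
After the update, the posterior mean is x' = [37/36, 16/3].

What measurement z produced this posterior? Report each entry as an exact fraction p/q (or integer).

x̄ = F·x = [-7, 11]
P̄ = F·P·Fᵀ + Q = [17 -12; -12 22]
S = H·P̄·Hᵀ + R = [72]
K = P̄·Hᵀ·S⁻¹ = [-17/36; 1/3]
x' − x̄ = [289/36, -17/3] = K·y
y = (KᵀK)⁻¹·Kᵀ·(x' − x̄) = [-17]
z = y + H·x̄ = [-17] + [14] = [-3]

z = [-3]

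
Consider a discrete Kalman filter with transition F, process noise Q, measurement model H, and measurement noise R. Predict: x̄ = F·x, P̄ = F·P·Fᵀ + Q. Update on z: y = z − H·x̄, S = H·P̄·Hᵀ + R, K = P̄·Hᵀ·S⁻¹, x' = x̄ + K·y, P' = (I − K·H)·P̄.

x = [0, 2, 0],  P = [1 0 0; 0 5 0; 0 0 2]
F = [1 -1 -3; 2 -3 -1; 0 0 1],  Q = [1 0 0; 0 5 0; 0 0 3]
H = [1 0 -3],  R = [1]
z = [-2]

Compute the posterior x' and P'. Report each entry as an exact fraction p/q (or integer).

x' = [-2, -6, 0]
P' = [826/107 1214/107 261/107; 1214/107 5151/107 395/107; 261/107 395/107 94/107]

x̄ = F·x = [-2, -6, 0]
P̄ = F·P·Fᵀ + Q = [25 23 -6; 23 56 -2; -6 -2 5]
y = z − H·x̄ = [0]
S = H·P̄·Hᵀ + R = [107]
K = P̄·Hᵀ·S⁻¹ = [43/107; 29/107; -21/107]
x' = x̄ + K·y = [-2, -6, 0]
P' = (I − K·H)·P̄ = [826/107 1214/107 261/107; 1214/107 5151/107 395/107; 261/107 395/107 94/107]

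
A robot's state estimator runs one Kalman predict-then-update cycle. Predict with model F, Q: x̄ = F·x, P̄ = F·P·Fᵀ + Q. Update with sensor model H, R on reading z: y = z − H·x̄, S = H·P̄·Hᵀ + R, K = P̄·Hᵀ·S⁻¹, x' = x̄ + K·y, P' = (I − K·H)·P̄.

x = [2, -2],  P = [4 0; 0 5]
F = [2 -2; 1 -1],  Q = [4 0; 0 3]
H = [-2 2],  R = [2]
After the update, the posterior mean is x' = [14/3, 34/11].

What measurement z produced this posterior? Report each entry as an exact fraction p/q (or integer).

x̄ = F·x = [8, 4]
P̄ = F·P·Fᵀ + Q = [40 18; 18 12]
S = H·P̄·Hᵀ + R = [66]
K = P̄·Hᵀ·S⁻¹ = [-2/3; -2/11]
x' − x̄ = [-10/3, -10/11] = K·y
y = (KᵀK)⁻¹·Kᵀ·(x' − x̄) = [5]
z = y + H·x̄ = [5] + [-8] = [-3]

z = [-3]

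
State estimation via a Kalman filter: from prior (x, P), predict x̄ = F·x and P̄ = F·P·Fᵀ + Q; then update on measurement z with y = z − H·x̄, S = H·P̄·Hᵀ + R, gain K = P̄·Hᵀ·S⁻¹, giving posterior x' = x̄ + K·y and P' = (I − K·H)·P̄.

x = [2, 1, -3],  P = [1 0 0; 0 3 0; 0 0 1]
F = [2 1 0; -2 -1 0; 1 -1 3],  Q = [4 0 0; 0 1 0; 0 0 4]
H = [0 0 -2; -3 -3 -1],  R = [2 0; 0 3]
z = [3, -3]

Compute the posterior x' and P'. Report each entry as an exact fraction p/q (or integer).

x̄ = F·x = [5, -5, -8]
P̄ = F·P·Fᵀ + Q = [11 -7 -1; -7 8 1; -1 1 17]
y = z − H·x̄ = [-13, -11]
S = H·P̄·Hᵀ + R = [70 34; 34 65]
K = P̄·Hᵀ·S⁻¹ = [252/1697 -419/1697; 3/1697 -106/1697; -816/1697 -17/1697]
x' = x̄ + K·y = [9818/1697, -7358/1697, -2781/1697]
P' = (I − K·H)·P̄ = [13554/1697 -13051/1697 -252/1697; -13051/1697 13158/1697 -3/1697; -252/1697 -3/1697 816/1697]

x' = [9818/1697, -7358/1697, -2781/1697]
P' = [13554/1697 -13051/1697 -252/1697; -13051/1697 13158/1697 -3/1697; -252/1697 -3/1697 816/1697]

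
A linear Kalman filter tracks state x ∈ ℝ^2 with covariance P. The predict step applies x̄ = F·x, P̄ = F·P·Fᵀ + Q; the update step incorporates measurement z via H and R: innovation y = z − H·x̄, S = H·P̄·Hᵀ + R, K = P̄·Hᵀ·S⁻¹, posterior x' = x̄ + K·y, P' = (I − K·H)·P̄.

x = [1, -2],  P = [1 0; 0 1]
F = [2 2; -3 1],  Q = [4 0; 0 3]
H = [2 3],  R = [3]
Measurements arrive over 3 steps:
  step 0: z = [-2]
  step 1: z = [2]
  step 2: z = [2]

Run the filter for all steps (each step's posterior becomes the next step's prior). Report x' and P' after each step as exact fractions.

step 0: x̄ = F·x = [-2, -5]
step 0: P̄ = F·P·Fᵀ + Q = [12 -4; -4 13]
step 0: y = z − H·x̄ = [17]
step 0: S = H·P̄·Hᵀ + R = [120]
step 0: K = P̄·Hᵀ·S⁻¹ = [1/10; 31/120]
step 0: x' = x̄ + K·y = [-3/10, -73/120]
step 0: P' = (I − K·H)·P̄ = [54/5 -71/10; -71/10 599/120]
step 1: x̄ = F·x = [-109/60, 7/24]
step 1: P̄ = F·P·Fᵀ + Q = [311/30 -317/12; -317/12 3547/24]
step 1: y = z − H·x̄ = [571/120]
step 1: S = H·P̄·Hᵀ + R = [126911/120]
step 1: K = P̄·Hᵀ·S⁻¹ = [-7022/126911; 46865/126911]
step 1: x' = x̄ + K·y = [-263968/126911, 260015/126911]
step 1: P' = (I − K·H)·P̄ = [904740/126911 -610182/126911; -610182/126911 453653/126911]
step 2: x̄ = F·x = [-7906/126911, 1051919/126911]
step 2: P̄ = F·P·Fᵀ + Q = [1059760/126911 -2080406/126911; -2080406/126911 12638138/126911]
step 2: y = z − H·x̄ = [-2886123/126911]
step 2: S = H·P̄·Hᵀ + R = [93398143/126911]
step 2: K = P̄·Hᵀ·S⁻¹ = [-4121698/93398143; 33753602/93398143]
step 2: x' = x̄ + K·y = [87914536/93398143, 6541861/93398143]
step 2: P' = (I − K·H)·P̄ = [646052916/93398143 -434823642/93398143; -434823642/93398143 323636030/93398143]

step 0: x' = [-3/10, -73/120], P' = [54/5 -71/10; -71/10 599/120]
step 1: x' = [-263968/126911, 260015/126911], P' = [904740/126911 -610182/126911; -610182/126911 453653/126911]
step 2: x' = [87914536/93398143, 6541861/93398143], P' = [646052916/93398143 -434823642/93398143; -434823642/93398143 323636030/93398143]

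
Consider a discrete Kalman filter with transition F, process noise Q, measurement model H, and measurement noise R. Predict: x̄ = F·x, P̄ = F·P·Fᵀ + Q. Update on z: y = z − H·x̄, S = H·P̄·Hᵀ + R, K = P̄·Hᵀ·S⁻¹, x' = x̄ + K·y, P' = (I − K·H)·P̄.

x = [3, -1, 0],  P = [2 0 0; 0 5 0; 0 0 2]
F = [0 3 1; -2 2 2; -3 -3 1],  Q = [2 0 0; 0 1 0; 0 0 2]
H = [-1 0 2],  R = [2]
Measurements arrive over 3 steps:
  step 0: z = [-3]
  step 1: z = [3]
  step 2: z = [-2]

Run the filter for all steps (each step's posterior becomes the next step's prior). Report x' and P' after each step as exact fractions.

step 0: x' = [-2283/491, -4300/491, -1884/491], P' = [5834/491 8324/491 2782/491; 8324/491 14323/491 4100/491; 2782/491 4100/491 1568/491]
step 1: x' = [-7665711/2169455, -10574036/2169455, -529632/2169455], P' = [10856794/2169455 11924604/2169455 4851138/2169455; 11924604/2169455 21884279/2169455 5723028/2169455; 4851138/2169455 5723028/2169455 3221176/2169455]
step 2: x' = [8795101248/3319354891, 12542245398/3319354891, 1223165601/3319354891], P' = [16506076258/3319354891 18078459964/3319354891 7382956994/3319354891; 18078459964/3319354891 33220034899/3319354891 8694100084/3319354891; 7382956994/3319354891 8694100084/3319354891 4913945920/3319354891]

step 0: x̄ = F·x = [-3, -8, -6]
step 0: P̄ = F·P·Fᵀ + Q = [49 34 -43; 34 37 -14; -43 -14 67]
step 0: y = z − H·x̄ = [6]
step 0: S = H·P̄·Hᵀ + R = [491]
step 0: K = P̄·Hᵀ·S⁻¹ = [-135/491; -62/491; 177/491]
step 0: x' = x̄ + K·y = [-2283/491, -4300/491, -1884/491]
step 0: P' = (I − K·H)·P̄ = [5834/491 8324/491 2782/491; 8324/491 14323/491 4100/491; 2782/491 4100/491 1568/491]
step 1: x̄ = F·x = [-14784/491, -7802/491, 17865/491]
step 1: P̄ = F·P·Fᵀ + Q = [156057/491 66366/491 -210601/491; 66366/491 31343/491 -86454/491; -210601/491 -86454/491 292503/491]
step 1: y = z − H·x̄ = [-49041/491]
step 1: S = H·P̄·Hᵀ + R = [2169455/491]
step 1: K = P̄·Hᵀ·S⁻¹ = [-577259/2169455; -239274/2169455; 795607/2169455]
step 1: x' = x̄ + K·y = [-7665711/2169455, -10574036/2169455, -529632/2169455]
step 1: P' = (I − K·H)·P̄ = [10856794/2169455 11924604/2169455 4851138/2169455; 11924604/2169455 21884279/2169455 5723028/2169455; 4851138/2169455 5723028/2169455 3221176/2169455]
step 2: x̄ = F·x = [-6450348/433891, -6875914/2169455, 54189609/2169455]
step 2: P̄ = F·P·Fᵀ + Q = [47771353/433891 20456470/433891 -63122437/433891; 20456470/433891 57596739/2169455 -121423774/2169455; -63122437/433891 -121423774/2169455 453427619/2169455]
step 2: y = z − H·x̄ = [-144969868/2169455]
step 2: S = H·P̄·Hᵀ + R = [3319354891/2169455]
step 2: K = P̄·Hᵀ·S⁻¹ = [-870081135/3319354891; -345129898/3319354891; 1222467423/3319354891]
step 2: x' = x̄ + K·y = [8795101248/3319354891, 12542245398/3319354891, 1223165601/3319354891]
step 2: P' = (I − K·H)·P̄ = [16506076258/3319354891 18078459964/3319354891 7382956994/3319354891; 18078459964/3319354891 33220034899/3319354891 8694100084/3319354891; 7382956994/3319354891 8694100084/3319354891 4913945920/3319354891]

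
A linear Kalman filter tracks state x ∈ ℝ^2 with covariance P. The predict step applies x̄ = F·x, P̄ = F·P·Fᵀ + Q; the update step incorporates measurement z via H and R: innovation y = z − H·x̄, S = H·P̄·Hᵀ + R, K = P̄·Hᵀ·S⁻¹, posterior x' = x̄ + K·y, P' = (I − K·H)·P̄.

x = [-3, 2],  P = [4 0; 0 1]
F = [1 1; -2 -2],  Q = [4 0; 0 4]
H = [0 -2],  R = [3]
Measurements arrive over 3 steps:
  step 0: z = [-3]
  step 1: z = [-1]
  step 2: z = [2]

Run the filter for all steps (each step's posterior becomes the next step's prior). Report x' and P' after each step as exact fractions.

step 0: x' = [-79/99, 50/33], P' = [491/99 -10/33; -10/33 8/11]
step 1: x' = [-663/9929, 4390/9929], P' = [49273/9929 -3018/9929; -3018/9929 7224/9929]
step 2: x' = [158167/332009, -329534/332009], P' = [4942867/996027 -100922/332009; -100922/332009 241560/332009]

step 0: x̄ = F·x = [-1, 2]
step 0: P̄ = F·P·Fᵀ + Q = [9 -10; -10 24]
step 0: y = z − H·x̄ = [1]
step 0: S = H·P̄·Hᵀ + R = [99]
step 0: K = P̄·Hᵀ·S⁻¹ = [20/99; -16/33]
step 0: x' = x̄ + K·y = [-79/99, 50/33]
step 0: P' = (I − K·H)·P̄ = [491/99 -10/33; -10/33 8/11]
step 1: x̄ = F·x = [71/99, -142/99]
step 1: P̄ = F·P·Fᵀ + Q = [899/99 -1006/99; -1006/99 2408/99]
step 1: y = z − H·x̄ = [-383/99]
step 1: S = H·P̄·Hᵀ + R = [9929/99]
step 1: K = P̄·Hᵀ·S⁻¹ = [2012/9929; -4816/9929]
step 1: x' = x̄ + K·y = [-663/9929, 4390/9929]
step 1: P' = (I − K·H)·P̄ = [49273/9929 -3018/9929; -3018/9929 7224/9929]
step 2: x̄ = F·x = [3727/9929, -7454/9929]
step 2: P̄ = F·P·Fᵀ + Q = [90177/9929 -100922/9929; -100922/9929 241560/9929]
step 2: y = z − H·x̄ = [4950/9929]
step 2: S = H·P̄·Hᵀ + R = [996027/9929]
step 2: K = P̄·Hᵀ·S⁻¹ = [201844/996027; -161040/332009]
step 2: x' = x̄ + K·y = [158167/332009, -329534/332009]
step 2: P' = (I − K·H)·P̄ = [4942867/996027 -100922/332009; -100922/332009 241560/332009]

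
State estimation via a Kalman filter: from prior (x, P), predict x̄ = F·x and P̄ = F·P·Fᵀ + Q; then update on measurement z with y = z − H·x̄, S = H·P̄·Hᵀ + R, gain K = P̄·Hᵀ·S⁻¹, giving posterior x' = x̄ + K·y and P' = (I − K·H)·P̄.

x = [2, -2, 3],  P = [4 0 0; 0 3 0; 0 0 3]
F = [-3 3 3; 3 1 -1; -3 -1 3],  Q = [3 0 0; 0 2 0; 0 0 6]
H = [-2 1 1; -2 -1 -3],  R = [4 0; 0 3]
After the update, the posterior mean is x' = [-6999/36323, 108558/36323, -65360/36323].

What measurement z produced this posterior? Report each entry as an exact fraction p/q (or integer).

z = [1, 3]

x̄ = F·x = [-3, 1, 5]
P̄ = F·P·Fᵀ + Q = [93 -36 54; -36 44 -48; 54 -48 72]
S = H·P̄·Hᵀ + R = [324 520; 520 1283]
K = P̄·Hᵀ·S⁻¹ = [-13326/36323 -3432/36323; -549/36323 5092/36323; 8937/36323 -11436/36323]
x' − x̄ = [101970/36323, 72235/36323, -246975/36323] = K·y
y = (KᵀK)⁻¹·Kᵀ·(x' − x̄) = [-11, 13]
z = y + H·x̄ = [-11, 13] + [12, -10] = [1, 3]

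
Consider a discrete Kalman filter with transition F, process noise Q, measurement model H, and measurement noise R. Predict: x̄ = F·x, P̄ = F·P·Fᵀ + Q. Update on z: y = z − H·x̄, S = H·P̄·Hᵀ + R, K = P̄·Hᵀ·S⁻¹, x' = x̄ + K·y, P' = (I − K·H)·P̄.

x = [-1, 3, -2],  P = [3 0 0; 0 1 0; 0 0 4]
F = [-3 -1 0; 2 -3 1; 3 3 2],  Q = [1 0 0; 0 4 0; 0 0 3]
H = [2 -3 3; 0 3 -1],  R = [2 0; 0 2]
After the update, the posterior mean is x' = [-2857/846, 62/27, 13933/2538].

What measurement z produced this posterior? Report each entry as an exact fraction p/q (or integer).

z = [3, 2]

x̄ = F·x = [0, -13, 2]
P̄ = F·P·Fᵀ + Q = [29 -15 -30; -15 29 17; -30 17 55]
S = H·P̄·Hᵀ + R = [388 -252; -252 216]
K = P̄·Hᵀ·S⁻¹ = [-9/188 -53/423; 1/6 14/27; 74/141 1507/2538]
x' − x̄ = [-2857/846, 413/27, 8857/2538] = K·y
y = (KᵀK)⁻¹·Kᵀ·(x' − x̄) = [-42, 43]
z = y + H·x̄ = [-42, 43] + [45, -41] = [3, 2]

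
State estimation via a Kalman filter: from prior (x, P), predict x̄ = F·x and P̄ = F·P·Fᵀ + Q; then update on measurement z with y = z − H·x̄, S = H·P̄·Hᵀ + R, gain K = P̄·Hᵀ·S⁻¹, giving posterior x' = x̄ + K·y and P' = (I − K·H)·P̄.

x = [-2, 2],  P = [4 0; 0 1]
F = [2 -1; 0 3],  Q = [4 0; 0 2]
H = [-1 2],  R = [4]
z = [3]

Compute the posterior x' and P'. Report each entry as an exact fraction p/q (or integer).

x' = [-1, 37/27]
P' = [12 16/3; 16/3 266/81]

x̄ = F·x = [-6, 6]
P̄ = F·P·Fᵀ + Q = [21 -3; -3 11]
y = z − H·x̄ = [-15]
S = H·P̄·Hᵀ + R = [81]
K = P̄·Hᵀ·S⁻¹ = [-1/3; 25/81]
x' = x̄ + K·y = [-1, 37/27]
P' = (I − K·H)·P̄ = [12 16/3; 16/3 266/81]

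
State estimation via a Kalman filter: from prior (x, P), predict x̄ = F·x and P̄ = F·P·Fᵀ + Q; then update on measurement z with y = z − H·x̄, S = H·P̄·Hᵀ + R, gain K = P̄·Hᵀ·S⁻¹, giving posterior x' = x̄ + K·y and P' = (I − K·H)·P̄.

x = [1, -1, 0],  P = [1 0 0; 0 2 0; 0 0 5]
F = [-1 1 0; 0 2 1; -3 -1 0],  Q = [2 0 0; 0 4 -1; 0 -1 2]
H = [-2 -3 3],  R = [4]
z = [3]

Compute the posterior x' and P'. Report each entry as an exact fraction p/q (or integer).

x' = [-821/420, -383/210, -223/105]
P' = [1739/420 137/210 352/105; 137/210 416/105 437/105; 352/105 437/105 689/105]

x̄ = F·x = [-2, -2, -2]
P̄ = F·P·Fᵀ + Q = [5 4 1; 4 17 -5; 1 -5 13]
y = z − H·x̄ = [-1]
S = H·P̄·Hᵀ + R = [420]
K = P̄·Hᵀ·S⁻¹ = [-19/420; -37/210; 13/105]
x' = x̄ + K·y = [-821/420, -383/210, -223/105]
P' = (I − K·H)·P̄ = [1739/420 137/210 352/105; 137/210 416/105 437/105; 352/105 437/105 689/105]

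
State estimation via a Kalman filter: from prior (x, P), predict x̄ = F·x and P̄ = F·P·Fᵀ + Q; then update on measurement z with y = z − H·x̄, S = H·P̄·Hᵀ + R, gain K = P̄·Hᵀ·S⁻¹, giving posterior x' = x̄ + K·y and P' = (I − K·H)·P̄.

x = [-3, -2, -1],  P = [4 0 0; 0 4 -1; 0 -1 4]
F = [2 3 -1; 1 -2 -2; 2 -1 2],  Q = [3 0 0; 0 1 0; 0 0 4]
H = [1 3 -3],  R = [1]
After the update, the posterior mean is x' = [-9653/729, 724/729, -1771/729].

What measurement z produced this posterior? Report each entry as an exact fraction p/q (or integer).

z = [-3]

x̄ = F·x = [-11, 3, -6]
P̄ = F·P·Fᵀ + Q = [65 -4 -11; -4 29 2; -11 2 44]
S = H·P̄·Hᵀ + R = [729]
K = P̄·Hᵀ·S⁻¹ = [86/729; 77/729; -137/729]
x' − x̄ = [-1634/729, -1463/729, 2603/729] = K·y
y = (KᵀK)⁻¹·Kᵀ·(x' − x̄) = [-19]
z = y + H·x̄ = [-19] + [16] = [-3]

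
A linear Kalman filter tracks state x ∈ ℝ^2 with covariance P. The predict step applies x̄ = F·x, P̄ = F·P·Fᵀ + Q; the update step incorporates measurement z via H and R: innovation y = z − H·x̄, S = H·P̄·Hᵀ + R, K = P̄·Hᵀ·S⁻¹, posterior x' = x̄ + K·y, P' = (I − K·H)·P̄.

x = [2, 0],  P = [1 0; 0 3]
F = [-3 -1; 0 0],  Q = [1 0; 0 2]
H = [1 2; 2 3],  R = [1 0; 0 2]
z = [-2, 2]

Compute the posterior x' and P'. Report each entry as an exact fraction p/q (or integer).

x̄ = F·x = [-6, 0]
P̄ = F·P·Fᵀ + Q = [13 0; 0 2]
y = z − H·x̄ = [4, 14]
S = H·P̄·Hᵀ + R = [22 38; 38 72]
K = P̄·Hᵀ·S⁻¹ = [-13/35 39/70; 3/7 -1/7]
x' = x̄ + K·y = [11/35, -2/7]
P' = (I − K·H)·P̄ = [117/35 -13/7; -13/7 8/7]

x' = [11/35, -2/7]
P' = [117/35 -13/7; -13/7 8/7]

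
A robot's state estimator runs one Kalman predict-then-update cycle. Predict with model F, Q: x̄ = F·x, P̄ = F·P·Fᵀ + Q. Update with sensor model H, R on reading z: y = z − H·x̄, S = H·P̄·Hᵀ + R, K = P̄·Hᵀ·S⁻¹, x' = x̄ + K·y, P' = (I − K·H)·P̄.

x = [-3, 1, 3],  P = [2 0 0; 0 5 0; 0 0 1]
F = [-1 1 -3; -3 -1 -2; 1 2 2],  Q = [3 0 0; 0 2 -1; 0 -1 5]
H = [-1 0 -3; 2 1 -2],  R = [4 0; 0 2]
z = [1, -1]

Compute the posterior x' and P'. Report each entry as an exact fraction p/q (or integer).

x' = [-197473/64262, 206917/32131, 44757/64262]
P' = [86969/64262 -76570/32131 -7375/64262; -76570/32131 217698/32131 24422/32131; -7375/64262 24422/32131 23233/64262]

x̄ = F·x = [-5, 2, 5]
P̄ = F·P·Fᵀ + Q = [19 7 2; 7 29 -21; 2 -21 31]
y = z − H·x̄ = [11, 17]
S = H·P̄·Hᵀ + R = [314 196; 196 327]
K = P̄·Hᵀ·S⁻¹ = [-16211/64262 8887/32131; 826/32131 7857/32131; -15581/64262 -3093/32131]
x' = x̄ + K·y = [-197473/64262, 206917/32131, 44757/64262]
P' = (I − K·H)·P̄ = [86969/64262 -76570/32131 -7375/64262; -76570/32131 217698/32131 24422/32131; -7375/64262 24422/32131 23233/64262]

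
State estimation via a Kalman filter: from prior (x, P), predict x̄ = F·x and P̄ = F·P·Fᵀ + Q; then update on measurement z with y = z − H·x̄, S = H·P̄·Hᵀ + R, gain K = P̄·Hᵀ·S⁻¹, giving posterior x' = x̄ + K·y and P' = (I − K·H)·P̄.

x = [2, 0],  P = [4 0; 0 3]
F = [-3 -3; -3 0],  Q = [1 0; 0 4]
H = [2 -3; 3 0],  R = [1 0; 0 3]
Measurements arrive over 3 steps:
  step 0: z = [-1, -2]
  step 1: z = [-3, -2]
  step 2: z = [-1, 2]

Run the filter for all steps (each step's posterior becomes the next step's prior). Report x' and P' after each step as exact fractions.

step 0: x̄ = F·x = [-6, -6]
step 0: P̄ = F·P·Fᵀ + Q = [64 36; 36 40]
step 0: y = z − H·x̄ = [-7, 16]
step 0: S = H·P̄·Hᵀ + R = [185 60; 60 579]
step 0: K = P̄·Hᵀ·S⁻¹ = [4/6901 2288/6901; -11424/34505 1524/6901]
step 0: x' = x̄ + K·y = [-4826/6901, -5142/34505]
step 0: P' = (I − K·H)·P̄ = [2288/6901 1524/6901; 1524/6901 8888/34505]
step 1: x̄ = F·x = [87816/34505, 14478/6901]
step 1: P̄ = F·P·Fᵀ + Q = [354617/34505 34308/6901; 34308/6901 48196/6901]
step 1: y = z − H·x̄ = [-61977/34505, -332458/34505]
step 1: S = H·P̄·Hᵀ + R = [1563313/34505 583842/34505; 583842/34505 3295068/34505]
step 1: K = P̄·Hᵀ·S⁻¹ = [13901/3319292 14968925/46470088; -267753/829823 2478603/11617522]
step 1: x' = x̄ + K·y = [-469799/829823, 516042/829823]
step 1: P' = (I − K·H)·P̄ = [14968925/46470088 2478603/11617522; 2478603/11617522 1450958/5808761]
step 2: x̄ = F·x = [-138729/829823, 1409397/829823]
step 2: P̄ = F·P·Fᵀ + Q = [464118805/46470088 223950033/46470088; 223950033/46470088 320600677/46470088]
step 2: y = z − H·x̄ = [3675826/829823, 2075833/829823]
step 2: S = H·P̄·Hᵀ + R = [2100951005/46470088 769162533/46470088; 769162533/46470088 4316479509/46470088]
step 2: K = P̄·Hᵀ·S⁻¹ = [256387511/60806863979 19568637658/60806863979; -19618420818/60806863979 12960295935/60806863979]
step 2: x' = x̄ + K·y = [39921747483/60806863979, 48794164950/60806863979]
step 2: P' = (I − K·H)·P̄ = [19568637658/60806863979 12960295935/60806863979; 12960295935/60806863979 15179670896/60806863979]

step 0: x' = [-4826/6901, -5142/34505], P' = [2288/6901 1524/6901; 1524/6901 8888/34505]
step 1: x' = [-469799/829823, 516042/829823], P' = [14968925/46470088 2478603/11617522; 2478603/11617522 1450958/5808761]
step 2: x' = [39921747483/60806863979, 48794164950/60806863979], P' = [19568637658/60806863979 12960295935/60806863979; 12960295935/60806863979 15179670896/60806863979]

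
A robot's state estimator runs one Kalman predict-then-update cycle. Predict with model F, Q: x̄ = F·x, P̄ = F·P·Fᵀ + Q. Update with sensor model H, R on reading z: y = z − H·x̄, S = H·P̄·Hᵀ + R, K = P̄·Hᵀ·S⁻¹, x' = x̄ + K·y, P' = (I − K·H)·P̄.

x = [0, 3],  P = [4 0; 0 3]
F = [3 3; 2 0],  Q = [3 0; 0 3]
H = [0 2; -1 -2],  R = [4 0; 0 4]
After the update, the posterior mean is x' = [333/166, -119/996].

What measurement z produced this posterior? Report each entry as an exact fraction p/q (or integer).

x̄ = F·x = [9, 0]
P̄ = F·P·Fᵀ + Q = [66 24; 24 19]
S = H·P̄·Hᵀ + R = [80 -124; -124 242]
K = P̄·Hᵀ·S⁻¹ = [-105/166 -66/83; 377/996 -31/498]
x' − x̄ = [-1161/166, -119/996] = K·y
y = (KᵀK)⁻¹·Kᵀ·(x' − x̄) = [1, 8]
z = y + H·x̄ = [1, 8] + [0, -9] = [1, -1]

z = [1, -1]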